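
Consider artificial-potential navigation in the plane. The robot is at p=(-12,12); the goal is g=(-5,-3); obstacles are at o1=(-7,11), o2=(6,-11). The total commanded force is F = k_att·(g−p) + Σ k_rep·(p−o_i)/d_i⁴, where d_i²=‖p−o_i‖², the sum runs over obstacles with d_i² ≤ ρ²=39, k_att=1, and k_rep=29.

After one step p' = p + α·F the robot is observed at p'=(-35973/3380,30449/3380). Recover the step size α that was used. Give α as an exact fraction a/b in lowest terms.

α = 1/5

F_att = 1·(g−p) = 1·(7,-15) = (7.0000,-15.0000)
o1: d²=26 ≤ ρ²=39; F_rep = 29·(-5,1)/26² = (-0.2145,0.0429)
o2: d²=853 > ρ²=39 → inactive
F = F_att + ΣF_rep = (6.7855,-14.9571)
Δp = p'−p = (1.3571,-2.9914); α = Δx/Fx = (4587/3380) / (4587/676) = 1/5
check: Δy/Fy = (-10111/3380) / (-10111/676) = 1/5 ✓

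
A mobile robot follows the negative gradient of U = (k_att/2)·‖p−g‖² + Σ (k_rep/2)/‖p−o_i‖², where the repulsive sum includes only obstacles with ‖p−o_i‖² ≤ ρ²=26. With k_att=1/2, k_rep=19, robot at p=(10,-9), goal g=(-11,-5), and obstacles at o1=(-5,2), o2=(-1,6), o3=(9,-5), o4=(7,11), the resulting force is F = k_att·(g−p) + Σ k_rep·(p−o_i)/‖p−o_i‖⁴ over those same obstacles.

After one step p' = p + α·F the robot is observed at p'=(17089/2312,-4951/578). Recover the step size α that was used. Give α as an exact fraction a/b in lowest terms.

α = 1/4

F_att = 1/2·(g−p) = 1/2·(-21,4) = (-10.5000,2.0000)
o1: d²=346 > ρ²=26 → inactive
o2: d²=346 > ρ²=26 → inactive
o3: d²=17 ≤ ρ²=26; F_rep = 19·(1,-4)/17² = (0.0657,-0.2630)
o4: d²=409 > ρ²=26 → inactive
F = F_att + ΣF_rep = (-10.4343,1.7370)
Δp = p'−p = (-2.6086,0.4343); α = Δx/Fx = (-6031/2312) / (-6031/578) = 1/4
check: Δy/Fy = (251/578) / (502/289) = 1/4 ✓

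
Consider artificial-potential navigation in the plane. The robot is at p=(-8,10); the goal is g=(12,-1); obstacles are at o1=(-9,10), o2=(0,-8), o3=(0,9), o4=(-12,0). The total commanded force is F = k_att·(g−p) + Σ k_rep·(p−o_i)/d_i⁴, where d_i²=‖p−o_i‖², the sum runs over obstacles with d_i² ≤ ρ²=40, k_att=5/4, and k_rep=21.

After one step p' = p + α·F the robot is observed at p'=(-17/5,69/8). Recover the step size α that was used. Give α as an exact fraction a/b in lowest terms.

α = 1/10

F_att = 5/4·(g−p) = 5/4·(20,-11) = (25.0000,-13.7500)
o1: d²=1 ≤ ρ²=40; F_rep = 21·(1,0)/1² = (21.0000,0.0000)
o2: d²=388 > ρ²=40 → inactive
o3: d²=65 > ρ²=40 → inactive
o4: d²=116 > ρ²=40 → inactive
F = F_att + ΣF_rep = (46.0000,-13.7500)
Δp = p'−p = (4.6000,-1.3750); α = Δx/Fx = (23/5) / (46) = 1/10
check: Δy/Fy = (-11/8) / (-55/4) = 1/10 ✓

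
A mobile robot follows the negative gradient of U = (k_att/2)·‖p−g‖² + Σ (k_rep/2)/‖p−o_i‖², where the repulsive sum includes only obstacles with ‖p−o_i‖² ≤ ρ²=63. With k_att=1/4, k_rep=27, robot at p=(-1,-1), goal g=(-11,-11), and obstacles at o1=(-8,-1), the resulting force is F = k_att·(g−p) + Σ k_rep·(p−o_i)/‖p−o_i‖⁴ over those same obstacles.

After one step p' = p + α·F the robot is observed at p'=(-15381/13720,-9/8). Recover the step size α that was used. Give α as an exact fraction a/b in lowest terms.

F_att = 1/4·(g−p) = 1/4·(-10,-10) = (-2.5000,-2.5000)
o1: d²=49 ≤ ρ²=63; F_rep = 27·(7,0)/49² = (0.0787,0.0000)
F = F_att + ΣF_rep = (-2.4213,-2.5000)
Δp = p'−p = (-0.1211,-0.1250); α = Δx/Fx = (-1661/13720) / (-1661/686) = 1/20
check: Δy/Fy = (-1/8) / (-5/2) = 1/20 ✓

α = 1/20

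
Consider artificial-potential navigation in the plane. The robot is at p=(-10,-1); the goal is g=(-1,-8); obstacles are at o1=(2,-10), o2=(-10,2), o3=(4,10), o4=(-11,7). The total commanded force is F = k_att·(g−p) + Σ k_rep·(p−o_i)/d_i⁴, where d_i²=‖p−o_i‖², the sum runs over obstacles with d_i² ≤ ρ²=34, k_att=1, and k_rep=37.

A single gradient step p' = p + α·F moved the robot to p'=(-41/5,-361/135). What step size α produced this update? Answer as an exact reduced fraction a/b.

α = 1/5

F_att = 1·(g−p) = 1·(9,-7) = (9.0000,-7.0000)
o1: d²=225 > ρ²=34 → inactive
o2: d²=9 ≤ ρ²=34; F_rep = 37·(0,-3)/9² = (0.0000,-1.3704)
o3: d²=317 > ρ²=34 → inactive
o4: d²=65 > ρ²=34 → inactive
F = F_att + ΣF_rep = (9.0000,-8.3704)
Δp = p'−p = (1.8000,-1.6741); α = Δx/Fx = (9/5) / (9) = 1/5
check: Δy/Fy = (-226/135) / (-226/27) = 1/5 ✓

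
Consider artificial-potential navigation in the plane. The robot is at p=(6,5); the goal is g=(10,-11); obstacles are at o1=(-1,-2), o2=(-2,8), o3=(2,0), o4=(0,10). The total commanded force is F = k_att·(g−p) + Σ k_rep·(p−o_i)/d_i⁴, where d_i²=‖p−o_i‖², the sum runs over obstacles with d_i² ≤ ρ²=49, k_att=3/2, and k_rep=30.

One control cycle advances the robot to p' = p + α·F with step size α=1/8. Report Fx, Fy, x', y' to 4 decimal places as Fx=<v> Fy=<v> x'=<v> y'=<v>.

Fx=6.0714 Fy=-23.9108 x'=6.7589 y'=2.0112

F_att = 3/2·(g−p) = 3/2·(4,-16) = (6.0000,-24.0000)
o1: d²=98 > ρ²=49 → inactive
o2: d²=73 > ρ²=49 → inactive
o3: d²=41 ≤ ρ²=49; F_rep = 30·(4,5)/41² = (0.0714,0.0892)
o4: d²=61 > ρ²=49 → inactive
F = F_att + ΣF_rep = (6.0714,-23.9108)
p' = p + 1/8·F = (6.7589,2.0112)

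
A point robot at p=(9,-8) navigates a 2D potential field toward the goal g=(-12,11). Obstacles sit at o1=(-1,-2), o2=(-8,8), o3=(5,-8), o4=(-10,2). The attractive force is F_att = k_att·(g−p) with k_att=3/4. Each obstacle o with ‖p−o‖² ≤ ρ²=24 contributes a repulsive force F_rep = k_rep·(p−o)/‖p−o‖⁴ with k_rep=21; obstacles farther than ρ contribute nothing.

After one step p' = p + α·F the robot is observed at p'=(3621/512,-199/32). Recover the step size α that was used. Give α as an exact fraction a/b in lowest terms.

F_att = 3/4·(g−p) = 3/4·(-21,19) = (-15.7500,14.2500)
o1: d²=136 > ρ²=24 → inactive
o2: d²=545 > ρ²=24 → inactive
o3: d²=16 ≤ ρ²=24; F_rep = 21·(4,0)/16² = (0.3281,0.0000)
o4: d²=461 > ρ²=24 → inactive
F = F_att + ΣF_rep = (-15.4219,14.2500)
Δp = p'−p = (-1.9277,1.7812); α = Δx/Fx = (-987/512) / (-987/64) = 1/8
check: Δy/Fy = (57/32) / (57/4) = 1/8 ✓

α = 1/8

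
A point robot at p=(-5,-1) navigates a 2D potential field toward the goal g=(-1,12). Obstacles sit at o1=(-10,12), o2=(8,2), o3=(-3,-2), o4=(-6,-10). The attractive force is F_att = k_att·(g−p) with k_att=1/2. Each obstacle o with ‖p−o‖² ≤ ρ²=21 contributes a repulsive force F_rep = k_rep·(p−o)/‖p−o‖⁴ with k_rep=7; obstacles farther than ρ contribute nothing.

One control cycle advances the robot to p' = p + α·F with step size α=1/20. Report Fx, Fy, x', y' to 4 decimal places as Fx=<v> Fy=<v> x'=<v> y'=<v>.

F_att = 1/2·(g−p) = 1/2·(4,13) = (2.0000,6.5000)
o1: d²=194 > ρ²=21 → inactive
o2: d²=178 > ρ²=21 → inactive
o3: d²=5 ≤ ρ²=21; F_rep = 7·(-2,1)/5² = (-0.5600,0.2800)
o4: d²=82 > ρ²=21 → inactive
F = F_att + ΣF_rep = (1.4400,6.7800)
p' = p + 1/20·F = (-4.9280,-0.6610)

Fx=1.4400 Fy=6.7800 x'=-4.9280 y'=-0.6610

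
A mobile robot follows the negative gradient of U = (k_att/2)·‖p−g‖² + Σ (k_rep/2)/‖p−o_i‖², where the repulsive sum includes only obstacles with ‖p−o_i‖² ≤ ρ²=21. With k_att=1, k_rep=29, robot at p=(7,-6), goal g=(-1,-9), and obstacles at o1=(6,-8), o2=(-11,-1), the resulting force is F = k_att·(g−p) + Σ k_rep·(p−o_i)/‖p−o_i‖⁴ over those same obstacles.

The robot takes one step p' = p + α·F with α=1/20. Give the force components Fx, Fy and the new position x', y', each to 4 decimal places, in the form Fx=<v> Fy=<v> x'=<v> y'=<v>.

Fx=-6.8400 Fy=-0.6800 x'=6.6580 y'=-6.0340

F_att = 1·(g−p) = 1·(-8,-3) = (-8.0000,-3.0000)
o1: d²=5 ≤ ρ²=21; F_rep = 29·(1,2)/5² = (1.1600,2.3200)
o2: d²=349 > ρ²=21 → inactive
F = F_att + ΣF_rep = (-6.8400,-0.6800)
p' = p + 1/20·F = (6.6580,-6.0340)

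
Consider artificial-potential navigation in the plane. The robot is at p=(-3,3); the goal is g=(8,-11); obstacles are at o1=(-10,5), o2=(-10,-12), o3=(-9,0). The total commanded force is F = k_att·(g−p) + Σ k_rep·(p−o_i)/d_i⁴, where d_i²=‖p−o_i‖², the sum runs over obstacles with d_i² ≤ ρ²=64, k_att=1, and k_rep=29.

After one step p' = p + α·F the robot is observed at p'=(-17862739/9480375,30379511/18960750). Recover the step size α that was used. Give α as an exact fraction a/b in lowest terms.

α = 1/10

F_att = 1·(g−p) = 1·(11,-14) = (11.0000,-14.0000)
o1: d²=53 ≤ ρ²=64; F_rep = 29·(7,-2)/53² = (0.0723,-0.0206)
o2: d²=274 > ρ²=64 → inactive
o3: d²=45 ≤ ρ²=64; F_rep = 29·(6,3)/45² = (0.0859,0.0430)
F = F_att + ΣF_rep = (11.1582,-13.9777)
Δp = p'−p = (1.1158,-1.3978); α = Δx/Fx = (10578386/9480375) / (21156772/1896075) = 1/10
check: Δy/Fy = (-26502739/18960750) / (-26502739/1896075) = 1/10 ✓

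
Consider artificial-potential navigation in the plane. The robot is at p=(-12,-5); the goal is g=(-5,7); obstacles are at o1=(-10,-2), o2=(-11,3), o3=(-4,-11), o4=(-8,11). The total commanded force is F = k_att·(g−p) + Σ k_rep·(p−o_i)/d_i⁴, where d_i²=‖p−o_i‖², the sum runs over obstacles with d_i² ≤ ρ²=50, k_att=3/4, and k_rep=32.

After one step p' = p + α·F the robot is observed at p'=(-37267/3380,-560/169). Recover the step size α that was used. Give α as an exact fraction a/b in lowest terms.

F_att = 3/4·(g−p) = 3/4·(7,12) = (5.2500,9.0000)
o1: d²=13 ≤ ρ²=50; F_rep = 32·(-2,-3)/13² = (-0.3787,-0.5680)
o2: d²=65 > ρ²=50 → inactive
o3: d²=100 > ρ²=50 → inactive
o4: d²=272 > ρ²=50 → inactive
F = F_att + ΣF_rep = (4.8713,8.4320)
Δp = p'−p = (0.9743,1.6864); α = Δx/Fx = (3293/3380) / (3293/676) = 1/5
check: Δy/Fy = (285/169) / (1425/169) = 1/5 ✓

α = 1/5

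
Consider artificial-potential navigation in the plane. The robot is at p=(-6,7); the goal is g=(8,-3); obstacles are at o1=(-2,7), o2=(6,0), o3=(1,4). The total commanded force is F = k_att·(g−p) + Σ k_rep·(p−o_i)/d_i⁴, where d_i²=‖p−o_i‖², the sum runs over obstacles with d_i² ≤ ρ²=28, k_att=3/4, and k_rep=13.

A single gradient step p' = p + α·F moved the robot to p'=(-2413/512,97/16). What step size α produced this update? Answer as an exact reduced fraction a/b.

α = 1/8

F_att = 3/4·(g−p) = 3/4·(14,-10) = (10.5000,-7.5000)
o1: d²=16 ≤ ρ²=28; F_rep = 13·(-4,0)/16² = (-0.2031,0.0000)
o2: d²=193 > ρ²=28 → inactive
o3: d²=58 > ρ²=28 → inactive
F = F_att + ΣF_rep = (10.2969,-7.5000)
Δp = p'−p = (1.2871,-0.9375); α = Δx/Fx = (659/512) / (659/64) = 1/8
check: Δy/Fy = (-15/16) / (-15/2) = 1/8 ✓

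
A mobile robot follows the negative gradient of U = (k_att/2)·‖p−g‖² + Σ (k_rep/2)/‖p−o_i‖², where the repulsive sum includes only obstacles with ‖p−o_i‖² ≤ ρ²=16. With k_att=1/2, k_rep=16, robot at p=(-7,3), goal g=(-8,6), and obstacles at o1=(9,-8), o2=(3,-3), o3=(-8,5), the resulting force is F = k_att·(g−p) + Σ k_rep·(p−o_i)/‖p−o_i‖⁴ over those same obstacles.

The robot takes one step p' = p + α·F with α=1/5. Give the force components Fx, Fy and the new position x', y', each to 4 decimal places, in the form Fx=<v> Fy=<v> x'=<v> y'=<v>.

F_att = 1/2·(g−p) = 1/2·(-1,3) = (-0.5000,1.5000)
o1: d²=377 > ρ²=16 → inactive
o2: d²=136 > ρ²=16 → inactive
o3: d²=5 ≤ ρ²=16; F_rep = 16·(1,-2)/5² = (0.6400,-1.2800)
F = F_att + ΣF_rep = (0.1400,0.2200)
p' = p + 1/5·F = (-6.9720,3.0440)

Fx=0.1400 Fy=0.2200 x'=-6.9720 y'=3.0440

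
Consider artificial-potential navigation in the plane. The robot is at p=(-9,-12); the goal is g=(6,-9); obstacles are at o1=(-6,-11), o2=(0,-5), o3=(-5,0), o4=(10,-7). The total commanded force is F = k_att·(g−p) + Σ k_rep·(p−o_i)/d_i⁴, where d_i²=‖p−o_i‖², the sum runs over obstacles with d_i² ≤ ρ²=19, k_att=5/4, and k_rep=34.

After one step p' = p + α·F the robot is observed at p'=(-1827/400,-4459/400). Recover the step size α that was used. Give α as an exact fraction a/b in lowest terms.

α = 1/4

F_att = 5/4·(g−p) = 5/4·(15,3) = (18.7500,3.7500)
o1: d²=10 ≤ ρ²=19; F_rep = 34·(-3,-1)/10² = (-1.0200,-0.3400)
o2: d²=130 > ρ²=19 → inactive
o3: d²=160 > ρ²=19 → inactive
o4: d²=386 > ρ²=19 → inactive
F = F_att + ΣF_rep = (17.7300,3.4100)
Δp = p'−p = (4.4325,0.8525); α = Δx/Fx = (1773/400) / (1773/100) = 1/4
check: Δy/Fy = (341/400) / (341/100) = 1/4 ✓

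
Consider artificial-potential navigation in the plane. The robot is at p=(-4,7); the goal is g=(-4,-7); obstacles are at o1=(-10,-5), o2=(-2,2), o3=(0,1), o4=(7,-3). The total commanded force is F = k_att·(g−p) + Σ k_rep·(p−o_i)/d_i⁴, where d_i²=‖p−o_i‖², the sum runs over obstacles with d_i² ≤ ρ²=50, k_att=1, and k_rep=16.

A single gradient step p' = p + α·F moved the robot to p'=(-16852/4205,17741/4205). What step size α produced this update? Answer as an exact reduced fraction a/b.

F_att = 1·(g−p) = 1·(0,-14) = (0.0000,-14.0000)
o1: d²=180 > ρ²=50 → inactive
o2: d²=29 ≤ ρ²=50; F_rep = 16·(-2,5)/29² = (-0.0380,0.0951)
o3: d²=52 > ρ²=50 → inactive
o4: d²=221 > ρ²=50 → inactive
F = F_att + ΣF_rep = (-0.0380,-13.9049)
Δp = p'−p = (-0.0076,-2.7810); α = Δx/Fx = (-32/4205) / (-32/841) = 1/5
check: Δy/Fy = (-11694/4205) / (-11694/841) = 1/5 ✓

α = 1/5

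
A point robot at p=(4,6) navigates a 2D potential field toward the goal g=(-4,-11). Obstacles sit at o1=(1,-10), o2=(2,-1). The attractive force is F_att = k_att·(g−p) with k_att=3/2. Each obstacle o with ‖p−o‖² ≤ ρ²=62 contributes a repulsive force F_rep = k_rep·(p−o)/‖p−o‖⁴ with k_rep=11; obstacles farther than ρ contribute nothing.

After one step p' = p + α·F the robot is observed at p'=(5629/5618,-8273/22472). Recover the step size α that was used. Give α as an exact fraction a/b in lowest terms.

α = 1/4

F_att = 3/2·(g−p) = 3/2·(-8,-17) = (-12.0000,-25.5000)
o1: d²=265 > ρ²=62 → inactive
o2: d²=53 ≤ ρ²=62; F_rep = 11·(2,7)/53² = (0.0078,0.0274)
F = F_att + ΣF_rep = (-11.9922,-25.4726)
Δp = p'−p = (-2.9980,-6.3681); α = Δx/Fx = (-16843/5618) / (-33686/2809) = 1/4
check: Δy/Fy = (-143105/22472) / (-143105/5618) = 1/4 ✓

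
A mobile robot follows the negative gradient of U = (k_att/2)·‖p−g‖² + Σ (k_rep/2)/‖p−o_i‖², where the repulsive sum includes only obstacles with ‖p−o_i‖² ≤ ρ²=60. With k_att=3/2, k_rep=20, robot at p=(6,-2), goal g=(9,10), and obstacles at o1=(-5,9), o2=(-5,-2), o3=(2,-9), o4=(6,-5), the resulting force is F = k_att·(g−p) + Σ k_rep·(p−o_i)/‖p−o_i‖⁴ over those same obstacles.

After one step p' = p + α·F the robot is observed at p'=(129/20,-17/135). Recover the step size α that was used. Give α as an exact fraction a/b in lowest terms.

α = 1/10

F_att = 3/2·(g−p) = 3/2·(3,12) = (4.5000,18.0000)
o1: d²=242 > ρ²=60 → inactive
o2: d²=121 > ρ²=60 → inactive
o3: d²=65 > ρ²=60 → inactive
o4: d²=9 ≤ ρ²=60; F_rep = 20·(0,3)/9² = (0.0000,0.7407)
F = F_att + ΣF_rep = (4.5000,18.7407)
Δp = p'−p = (0.4500,1.8741); α = Δx/Fx = (9/20) / (9/2) = 1/10
check: Δy/Fy = (253/135) / (506/27) = 1/10 ✓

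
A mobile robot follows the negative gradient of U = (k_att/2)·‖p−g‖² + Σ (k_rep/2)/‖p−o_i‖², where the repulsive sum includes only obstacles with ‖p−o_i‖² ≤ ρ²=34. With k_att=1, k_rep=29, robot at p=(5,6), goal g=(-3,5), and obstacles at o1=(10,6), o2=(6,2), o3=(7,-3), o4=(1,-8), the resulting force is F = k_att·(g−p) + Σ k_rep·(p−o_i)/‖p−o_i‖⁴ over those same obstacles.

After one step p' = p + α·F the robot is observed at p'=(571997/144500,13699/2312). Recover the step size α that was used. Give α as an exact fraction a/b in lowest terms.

F_att = 1·(g−p) = 1·(-8,-1) = (-8.0000,-1.0000)
o1: d²=25 ≤ ρ²=34; F_rep = 29·(-5,0)/25² = (-0.2320,0.0000)
o2: d²=17 ≤ ρ²=34; F_rep = 29·(-1,4)/17² = (-0.1003,0.4014)
o3: d²=85 > ρ²=34 → inactive
o4: d²=212 > ρ²=34 → inactive
F = F_att + ΣF_rep = (-8.3323,-0.5986)
Δp = p'−p = (-1.0415,-0.0748); α = Δx/Fx = (-150503/144500) / (-301006/36125) = 1/8
check: Δy/Fy = (-173/2312) / (-173/289) = 1/8 ✓

α = 1/8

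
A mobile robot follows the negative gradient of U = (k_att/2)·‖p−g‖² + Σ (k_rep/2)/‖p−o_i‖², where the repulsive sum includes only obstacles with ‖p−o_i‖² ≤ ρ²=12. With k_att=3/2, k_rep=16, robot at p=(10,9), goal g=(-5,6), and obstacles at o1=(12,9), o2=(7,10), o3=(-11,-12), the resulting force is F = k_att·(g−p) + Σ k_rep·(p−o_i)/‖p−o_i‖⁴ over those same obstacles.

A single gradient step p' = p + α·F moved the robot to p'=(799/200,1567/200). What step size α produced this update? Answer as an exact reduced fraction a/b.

F_att = 3/2·(g−p) = 3/2·(-15,-3) = (-22.5000,-4.5000)
o1: d²=4 ≤ ρ²=12; F_rep = 16·(-2,0)/4² = (-2.0000,0.0000)
o2: d²=10 ≤ ρ²=12; F_rep = 16·(3,-1)/10² = (0.4800,-0.1600)
o3: d²=882 > ρ²=12 → inactive
F = F_att + ΣF_rep = (-24.0200,-4.6600)
Δp = p'−p = (-6.0050,-1.1650); α = Δx/Fx = (-1201/200) / (-1201/50) = 1/4
check: Δy/Fy = (-233/200) / (-233/50) = 1/4 ✓

α = 1/4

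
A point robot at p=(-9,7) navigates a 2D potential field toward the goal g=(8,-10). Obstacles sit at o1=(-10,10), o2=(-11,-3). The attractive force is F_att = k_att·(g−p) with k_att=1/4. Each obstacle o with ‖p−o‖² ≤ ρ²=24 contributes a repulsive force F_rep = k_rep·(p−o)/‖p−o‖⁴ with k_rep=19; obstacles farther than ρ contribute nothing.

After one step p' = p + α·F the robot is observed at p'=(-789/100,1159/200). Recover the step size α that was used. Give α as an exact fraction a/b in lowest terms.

F_att = 1/4·(g−p) = 1/4·(17,-17) = (4.2500,-4.2500)
o1: d²=10 ≤ ρ²=24; F_rep = 19·(1,-3)/10² = (0.1900,-0.5700)
o2: d²=104 > ρ²=24 → inactive
F = F_att + ΣF_rep = (4.4400,-4.8200)
Δp = p'−p = (1.1100,-1.2050); α = Δx/Fx = (111/100) / (111/25) = 1/4
check: Δy/Fy = (-241/200) / (-241/50) = 1/4 ✓

α = 1/4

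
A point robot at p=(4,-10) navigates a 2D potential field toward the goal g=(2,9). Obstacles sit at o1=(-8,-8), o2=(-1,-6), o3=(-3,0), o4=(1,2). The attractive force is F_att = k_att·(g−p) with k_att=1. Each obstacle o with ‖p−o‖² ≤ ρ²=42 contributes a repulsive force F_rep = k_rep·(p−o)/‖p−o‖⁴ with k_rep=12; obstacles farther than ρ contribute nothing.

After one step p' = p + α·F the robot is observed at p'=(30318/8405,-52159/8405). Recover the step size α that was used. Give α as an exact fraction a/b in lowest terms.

α = 1/5

F_att = 1·(g−p) = 1·(-2,19) = (-2.0000,19.0000)
o1: d²=148 > ρ²=42 → inactive
o2: d²=41 ≤ ρ²=42; F_rep = 12·(5,-4)/41² = (0.0357,-0.0286)
o3: d²=149 > ρ²=42 → inactive
o4: d²=153 > ρ²=42 → inactive
F = F_att + ΣF_rep = (-1.9643,18.9714)
Δp = p'−p = (-0.3929,3.7943); α = Δx/Fx = (-3302/8405) / (-3302/1681) = 1/5
check: Δy/Fy = (31891/8405) / (31891/1681) = 1/5 ✓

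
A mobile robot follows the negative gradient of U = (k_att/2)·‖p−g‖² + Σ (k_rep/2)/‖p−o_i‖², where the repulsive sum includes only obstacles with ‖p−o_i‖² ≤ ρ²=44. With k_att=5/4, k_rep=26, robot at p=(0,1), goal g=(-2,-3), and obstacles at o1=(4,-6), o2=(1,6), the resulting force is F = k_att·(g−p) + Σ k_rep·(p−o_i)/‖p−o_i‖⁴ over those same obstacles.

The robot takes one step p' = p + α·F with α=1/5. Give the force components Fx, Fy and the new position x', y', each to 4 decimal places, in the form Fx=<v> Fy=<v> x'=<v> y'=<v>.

Fx=-2.5385 Fy=-5.1923 x'=-0.5077 y'=-0.0385

F_att = 5/4·(g−p) = 5/4·(-2,-4) = (-2.5000,-5.0000)
o1: d²=65 > ρ²=44 → inactive
o2: d²=26 ≤ ρ²=44; F_rep = 26·(-1,-5)/26² = (-0.0385,-0.1923)
F = F_att + ΣF_rep = (-2.5385,-5.1923)
p' = p + 1/5·F = (-0.5077,-0.0385)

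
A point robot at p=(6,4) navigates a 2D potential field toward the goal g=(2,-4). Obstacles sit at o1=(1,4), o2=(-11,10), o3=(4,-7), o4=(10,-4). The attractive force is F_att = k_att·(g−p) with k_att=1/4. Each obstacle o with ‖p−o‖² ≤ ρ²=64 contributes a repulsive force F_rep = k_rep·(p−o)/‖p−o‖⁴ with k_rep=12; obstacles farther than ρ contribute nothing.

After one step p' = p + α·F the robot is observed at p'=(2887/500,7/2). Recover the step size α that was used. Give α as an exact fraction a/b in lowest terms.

F_att = 1/4·(g−p) = 1/4·(-4,-8) = (-1.0000,-2.0000)
o1: d²=25 ≤ ρ²=64; F_rep = 12·(5,0)/25² = (0.0960,0.0000)
o2: d²=325 > ρ²=64 → inactive
o3: d²=125 > ρ²=64 → inactive
o4: d²=80 > ρ²=64 → inactive
F = F_att + ΣF_rep = (-0.9040,-2.0000)
Δp = p'−p = (-0.2260,-0.5000); α = Δx/Fx = (-113/500) / (-113/125) = 1/4
check: Δy/Fy = (-1/2) / (-2) = 1/4 ✓

α = 1/4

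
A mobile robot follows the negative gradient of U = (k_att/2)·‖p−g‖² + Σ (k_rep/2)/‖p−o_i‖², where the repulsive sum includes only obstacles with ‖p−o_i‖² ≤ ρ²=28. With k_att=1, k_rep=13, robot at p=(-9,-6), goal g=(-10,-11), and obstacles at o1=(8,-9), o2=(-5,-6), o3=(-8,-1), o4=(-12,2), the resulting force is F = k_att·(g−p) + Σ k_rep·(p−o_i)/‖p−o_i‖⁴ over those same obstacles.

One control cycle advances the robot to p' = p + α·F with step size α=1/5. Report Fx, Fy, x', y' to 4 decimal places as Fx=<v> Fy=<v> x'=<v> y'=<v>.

F_att = 1·(g−p) = 1·(-1,-5) = (-1.0000,-5.0000)
o1: d²=298 > ρ²=28 → inactive
o2: d²=16 ≤ ρ²=28; F_rep = 13·(-4,0)/16² = (-0.2031,0.0000)
o3: d²=26 ≤ ρ²=28; F_rep = 13·(-1,-5)/26² = (-0.0192,-0.0962)
o4: d²=73 > ρ²=28 → inactive
F = F_att + ΣF_rep = (-1.2224,-5.0962)
p' = p + 1/5·F = (-9.2445,-7.0192)

Fx=-1.2224 Fy=-5.0962 x'=-9.2445 y'=-7.0192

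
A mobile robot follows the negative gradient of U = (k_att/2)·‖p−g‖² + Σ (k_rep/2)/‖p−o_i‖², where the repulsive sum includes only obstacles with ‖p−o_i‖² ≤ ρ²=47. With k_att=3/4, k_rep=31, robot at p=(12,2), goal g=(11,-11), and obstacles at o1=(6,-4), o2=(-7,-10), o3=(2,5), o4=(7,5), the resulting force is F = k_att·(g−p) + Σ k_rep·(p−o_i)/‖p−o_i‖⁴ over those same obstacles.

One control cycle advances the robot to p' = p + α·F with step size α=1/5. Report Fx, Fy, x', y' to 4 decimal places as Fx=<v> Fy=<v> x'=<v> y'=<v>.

F_att = 3/4·(g−p) = 3/4·(-1,-13) = (-0.7500,-9.7500)
o1: d²=72 > ρ²=47 → inactive
o2: d²=505 > ρ²=47 → inactive
o3: d²=109 > ρ²=47 → inactive
o4: d²=34 ≤ ρ²=47; F_rep = 31·(5,-3)/34² = (0.1341,-0.0804)
F = F_att + ΣF_rep = (-0.6159,-9.8304)
p' = p + 1/5·F = (11.8768,0.0339)

Fx=-0.6159 Fy=-9.8304 x'=11.8768 y'=0.0339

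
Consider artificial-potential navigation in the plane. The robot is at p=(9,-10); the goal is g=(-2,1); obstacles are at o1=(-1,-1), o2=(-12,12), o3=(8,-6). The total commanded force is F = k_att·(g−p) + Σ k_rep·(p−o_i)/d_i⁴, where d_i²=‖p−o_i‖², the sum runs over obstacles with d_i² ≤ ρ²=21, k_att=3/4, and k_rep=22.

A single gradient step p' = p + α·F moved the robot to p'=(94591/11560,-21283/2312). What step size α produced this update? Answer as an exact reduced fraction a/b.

F_att = 3/4·(g−p) = 3/4·(-11,11) = (-8.2500,8.2500)
o1: d²=181 > ρ²=21 → inactive
o2: d²=925 > ρ²=21 → inactive
o3: d²=17 ≤ ρ²=21; F_rep = 22·(1,-4)/17² = (0.0761,-0.3045)
F = F_att + ΣF_rep = (-8.1739,7.9455)
Δp = p'−p = (-0.8174,0.7946); α = Δx/Fx = (-9449/11560) / (-9449/1156) = 1/10
check: Δy/Fy = (1837/2312) / (9185/1156) = 1/10 ✓

α = 1/10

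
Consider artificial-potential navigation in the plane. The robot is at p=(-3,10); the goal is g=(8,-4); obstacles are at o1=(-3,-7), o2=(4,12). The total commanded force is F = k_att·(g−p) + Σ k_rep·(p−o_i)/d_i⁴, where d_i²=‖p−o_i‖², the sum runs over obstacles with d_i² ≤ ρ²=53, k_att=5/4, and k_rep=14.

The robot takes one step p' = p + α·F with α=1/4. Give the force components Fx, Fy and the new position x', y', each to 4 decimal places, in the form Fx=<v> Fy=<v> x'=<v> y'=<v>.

Fx=13.7151 Fy=-17.5100 x'=0.4288 y'=5.6225

F_att = 5/4·(g−p) = 5/4·(11,-14) = (13.7500,-17.5000)
o1: d²=289 > ρ²=53 → inactive
o2: d²=53 ≤ ρ²=53; F_rep = 14·(-7,-2)/53² = (-0.0349,-0.0100)
F = F_att + ΣF_rep = (13.7151,-17.5100)
p' = p + 1/4·F = (0.4288,5.6225)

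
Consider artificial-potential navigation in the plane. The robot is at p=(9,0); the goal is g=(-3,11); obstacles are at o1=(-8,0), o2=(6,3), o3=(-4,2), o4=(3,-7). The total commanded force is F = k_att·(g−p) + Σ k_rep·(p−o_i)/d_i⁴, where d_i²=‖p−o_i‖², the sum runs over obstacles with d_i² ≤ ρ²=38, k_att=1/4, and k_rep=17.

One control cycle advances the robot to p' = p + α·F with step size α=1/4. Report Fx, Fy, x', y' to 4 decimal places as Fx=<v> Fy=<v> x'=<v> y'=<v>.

F_att = 1/4·(g−p) = 1/4·(-12,11) = (-3.0000,2.7500)
o1: d²=289 > ρ²=38 → inactive
o2: d²=18 ≤ ρ²=38; F_rep = 17·(3,-3)/18² = (0.1574,-0.1574)
o3: d²=173 > ρ²=38 → inactive
o4: d²=85 > ρ²=38 → inactive
F = F_att + ΣF_rep = (-2.8426,2.5926)
p' = p + 1/4·F = (8.2894,0.6481)

Fx=-2.8426 Fy=2.5926 x'=8.2894 y'=0.6481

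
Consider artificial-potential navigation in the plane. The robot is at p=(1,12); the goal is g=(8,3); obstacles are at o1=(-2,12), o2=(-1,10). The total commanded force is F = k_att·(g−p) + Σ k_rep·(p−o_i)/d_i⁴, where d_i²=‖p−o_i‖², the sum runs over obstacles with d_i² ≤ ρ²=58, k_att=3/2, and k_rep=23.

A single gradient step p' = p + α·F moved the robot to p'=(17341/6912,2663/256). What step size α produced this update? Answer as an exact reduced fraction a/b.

F_att = 3/2·(g−p) = 3/2·(7,-9) = (10.5000,-13.5000)
o1: d²=9 ≤ ρ²=58; F_rep = 23·(3,0)/9² = (0.8519,0.0000)
o2: d²=8 ≤ ρ²=58; F_rep = 23·(2,2)/8² = (0.7188,0.7188)
F = F_att + ΣF_rep = (12.0706,-12.7812)
Δp = p'−p = (1.5088,-1.5977); α = Δx/Fx = (10429/6912) / (10429/864) = 1/8
check: Δy/Fy = (-409/256) / (-409/32) = 1/8 ✓

α = 1/8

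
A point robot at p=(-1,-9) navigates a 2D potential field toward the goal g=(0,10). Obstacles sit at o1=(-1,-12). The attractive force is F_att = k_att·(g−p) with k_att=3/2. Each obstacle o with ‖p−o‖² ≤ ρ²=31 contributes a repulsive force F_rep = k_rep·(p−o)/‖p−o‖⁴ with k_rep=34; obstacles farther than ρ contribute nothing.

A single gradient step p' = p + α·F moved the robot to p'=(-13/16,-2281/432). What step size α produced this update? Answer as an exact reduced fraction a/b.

α = 1/8

F_att = 3/2·(g−p) = 3/2·(1,19) = (1.5000,28.5000)
o1: d²=9 ≤ ρ²=31; F_rep = 34·(0,3)/9² = (0.0000,1.2593)
F = F_att + ΣF_rep = (1.5000,29.7593)
Δp = p'−p = (0.1875,3.7199); α = Δx/Fx = (3/16) / (3/2) = 1/8
check: Δy/Fy = (1607/432) / (1607/54) = 1/8 ✓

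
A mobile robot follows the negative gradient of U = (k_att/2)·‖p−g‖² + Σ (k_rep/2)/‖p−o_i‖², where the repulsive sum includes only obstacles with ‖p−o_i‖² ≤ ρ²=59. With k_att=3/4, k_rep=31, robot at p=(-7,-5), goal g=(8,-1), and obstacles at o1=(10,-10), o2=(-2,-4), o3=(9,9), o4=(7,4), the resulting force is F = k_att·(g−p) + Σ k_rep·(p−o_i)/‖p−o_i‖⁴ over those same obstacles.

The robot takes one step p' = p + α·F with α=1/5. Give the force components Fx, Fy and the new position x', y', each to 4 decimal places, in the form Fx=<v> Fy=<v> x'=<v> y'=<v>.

F_att = 3/4·(g−p) = 3/4·(15,4) = (11.2500,3.0000)
o1: d²=314 > ρ²=59 → inactive
o2: d²=26 ≤ ρ²=59; F_rep = 31·(-5,-1)/26² = (-0.2293,-0.0459)
o3: d²=452 > ρ²=59 → inactive
o4: d²=277 > ρ²=59 → inactive
F = F_att + ΣF_rep = (11.0207,2.9541)
p' = p + 1/5·F = (-4.7959,-4.4092)

Fx=11.0207 Fy=2.9541 x'=-4.7959 y'=-4.4092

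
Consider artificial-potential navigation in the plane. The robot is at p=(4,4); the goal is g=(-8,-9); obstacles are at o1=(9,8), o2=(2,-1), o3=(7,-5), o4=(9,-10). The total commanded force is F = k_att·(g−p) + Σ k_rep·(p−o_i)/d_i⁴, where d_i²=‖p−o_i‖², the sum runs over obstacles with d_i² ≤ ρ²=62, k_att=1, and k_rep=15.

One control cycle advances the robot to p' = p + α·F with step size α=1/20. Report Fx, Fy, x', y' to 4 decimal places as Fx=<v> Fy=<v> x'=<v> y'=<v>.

F_att = 1·(g−p) = 1·(-12,-13) = (-12.0000,-13.0000)
o1: d²=41 ≤ ρ²=62; F_rep = 15·(-5,-4)/41² = (-0.0446,-0.0357)
o2: d²=29 ≤ ρ²=62; F_rep = 15·(2,5)/29² = (0.0357,0.0892)
o3: d²=90 > ρ²=62 → inactive
o4: d²=221 > ρ²=62 → inactive
F = F_att + ΣF_rep = (-12.0089,-12.9465)
p' = p + 1/20·F = (3.3996,3.3527)

Fx=-12.0089 Fy=-12.9465 x'=3.3996 y'=3.3527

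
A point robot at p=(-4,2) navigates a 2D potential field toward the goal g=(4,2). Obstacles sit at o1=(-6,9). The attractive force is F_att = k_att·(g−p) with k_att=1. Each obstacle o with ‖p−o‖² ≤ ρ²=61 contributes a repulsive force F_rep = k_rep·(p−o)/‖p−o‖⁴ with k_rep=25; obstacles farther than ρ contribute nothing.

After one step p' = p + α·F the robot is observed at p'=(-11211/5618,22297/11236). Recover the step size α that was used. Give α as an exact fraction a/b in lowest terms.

α = 1/4

F_att = 1·(g−p) = 1·(8,0) = (8.0000,0.0000)
o1: d²=53 ≤ ρ²=61; F_rep = 25·(2,-7)/53² = (0.0178,-0.0623)
F = F_att + ΣF_rep = (8.0178,-0.0623)
Δp = p'−p = (2.0044,-0.0156); α = Δx/Fx = (11261/5618) / (22522/2809) = 1/4
check: Δy/Fy = (-175/11236) / (-175/2809) = 1/4 ✓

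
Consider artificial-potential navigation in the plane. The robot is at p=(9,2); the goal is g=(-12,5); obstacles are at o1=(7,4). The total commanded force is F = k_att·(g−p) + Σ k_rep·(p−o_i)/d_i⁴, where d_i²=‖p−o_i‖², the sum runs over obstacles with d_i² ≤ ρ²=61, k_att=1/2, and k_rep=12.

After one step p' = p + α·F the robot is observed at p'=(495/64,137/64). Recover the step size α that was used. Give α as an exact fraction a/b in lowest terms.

F_att = 1/2·(g−p) = 1/2·(-21,3) = (-10.5000,1.5000)
o1: d²=8 ≤ ρ²=61; F_rep = 12·(2,-2)/8² = (0.3750,-0.3750)
F = F_att + ΣF_rep = (-10.1250,1.1250)
Δp = p'−p = (-1.2656,0.1406); α = Δx/Fx = (-81/64) / (-81/8) = 1/8
check: Δy/Fy = (9/64) / (9/8) = 1/8 ✓

α = 1/8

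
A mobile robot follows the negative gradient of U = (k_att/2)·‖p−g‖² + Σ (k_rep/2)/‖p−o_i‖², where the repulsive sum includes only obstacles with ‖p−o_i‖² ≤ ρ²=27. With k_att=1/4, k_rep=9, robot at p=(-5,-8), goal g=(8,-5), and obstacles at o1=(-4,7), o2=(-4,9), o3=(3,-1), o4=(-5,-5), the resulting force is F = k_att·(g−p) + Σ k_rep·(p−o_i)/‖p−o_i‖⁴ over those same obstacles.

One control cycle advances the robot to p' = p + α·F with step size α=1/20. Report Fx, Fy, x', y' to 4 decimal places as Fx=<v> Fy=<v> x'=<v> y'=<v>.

F_att = 1/4·(g−p) = 1/4·(13,3) = (3.2500,0.7500)
o1: d²=226 > ρ²=27 → inactive
o2: d²=290 > ρ²=27 → inactive
o3: d²=113 > ρ²=27 → inactive
o4: d²=9 ≤ ρ²=27; F_rep = 9·(0,-3)/9² = (0.0000,-0.3333)
F = F_att + ΣF_rep = (3.2500,0.4167)
p' = p + 1/20·F = (-4.8375,-7.9792)

Fx=3.2500 Fy=0.4167 x'=-4.8375 y'=-7.9792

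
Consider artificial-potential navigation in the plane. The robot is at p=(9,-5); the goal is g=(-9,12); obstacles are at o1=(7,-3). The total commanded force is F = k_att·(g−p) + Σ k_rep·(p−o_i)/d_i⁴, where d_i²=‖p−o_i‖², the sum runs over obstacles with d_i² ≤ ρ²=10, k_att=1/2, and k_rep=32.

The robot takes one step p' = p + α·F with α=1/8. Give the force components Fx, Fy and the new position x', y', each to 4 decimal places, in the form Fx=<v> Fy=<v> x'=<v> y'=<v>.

Fx=-8.0000 Fy=7.5000 x'=8.0000 y'=-4.0625

F_att = 1/2·(g−p) = 1/2·(-18,17) = (-9.0000,8.5000)
o1: d²=8 ≤ ρ²=10; F_rep = 32·(2,-2)/8² = (1.0000,-1.0000)
F = F_att + ΣF_rep = (-8.0000,7.5000)
p' = p + 1/8·F = (8.0000,-4.0625)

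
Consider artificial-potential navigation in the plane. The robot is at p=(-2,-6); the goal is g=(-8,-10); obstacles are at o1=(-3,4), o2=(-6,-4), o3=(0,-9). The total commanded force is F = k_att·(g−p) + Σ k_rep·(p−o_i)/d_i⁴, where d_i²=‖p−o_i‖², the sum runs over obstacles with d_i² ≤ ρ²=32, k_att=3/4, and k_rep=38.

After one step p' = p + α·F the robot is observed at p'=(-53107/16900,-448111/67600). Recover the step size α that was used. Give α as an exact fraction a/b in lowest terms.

α = 1/4

F_att = 3/4·(g−p) = 3/4·(-6,-4) = (-4.5000,-3.0000)
o1: d²=101 > ρ²=32 → inactive
o2: d²=20 ≤ ρ²=32; F_rep = 38·(4,-2)/20² = (0.3800,-0.1900)
o3: d²=13 ≤ ρ²=32; F_rep = 38·(-2,3)/13² = (-0.4497,0.6746)
F = F_att + ΣF_rep = (-4.5697,-2.5154)
Δp = p'−p = (-1.1424,-0.6289); α = Δx/Fx = (-19307/16900) / (-19307/4225) = 1/4
check: Δy/Fy = (-42511/67600) / (-42511/16900) = 1/4 ✓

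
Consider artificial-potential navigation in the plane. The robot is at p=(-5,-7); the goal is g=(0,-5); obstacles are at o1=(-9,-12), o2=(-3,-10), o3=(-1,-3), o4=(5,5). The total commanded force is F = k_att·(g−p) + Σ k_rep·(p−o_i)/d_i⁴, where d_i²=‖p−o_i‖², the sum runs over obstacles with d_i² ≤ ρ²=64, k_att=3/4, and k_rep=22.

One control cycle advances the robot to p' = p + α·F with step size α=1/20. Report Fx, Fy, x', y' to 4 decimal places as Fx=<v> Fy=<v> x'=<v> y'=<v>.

Fx=3.4561 Fy=1.8700 x'=-4.8272 y'=-6.9065

F_att = 3/4·(g−p) = 3/4·(5,2) = (3.7500,1.5000)
o1: d²=41 ≤ ρ²=64; F_rep = 22·(4,5)/41² = (0.0523,0.0654)
o2: d²=13 ≤ ρ²=64; F_rep = 22·(-2,3)/13² = (-0.2604,0.3905)
o3: d²=32 ≤ ρ²=64; F_rep = 22·(-4,-4)/32² = (-0.0859,-0.0859)
o4: d²=244 > ρ²=64 → inactive
F = F_att + ΣF_rep = (3.4561,1.8700)
p' = p + 1/20·F = (-4.8272,-6.9065)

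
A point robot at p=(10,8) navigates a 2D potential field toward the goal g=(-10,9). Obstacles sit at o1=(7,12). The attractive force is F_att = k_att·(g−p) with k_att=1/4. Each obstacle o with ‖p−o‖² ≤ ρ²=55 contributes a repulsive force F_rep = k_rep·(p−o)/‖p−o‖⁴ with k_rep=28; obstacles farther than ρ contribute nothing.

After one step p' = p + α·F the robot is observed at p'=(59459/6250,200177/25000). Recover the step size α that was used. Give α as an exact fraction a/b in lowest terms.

F_att = 1/4·(g−p) = 1/4·(-20,1) = (-5.0000,0.2500)
o1: d²=25 ≤ ρ²=55; F_rep = 28·(3,-4)/25² = (0.1344,-0.1792)
F = F_att + ΣF_rep = (-4.8656,0.0708)
Δp = p'−p = (-0.4866,0.0071); α = Δx/Fx = (-3041/6250) / (-3041/625) = 1/10
check: Δy/Fy = (177/25000) / (177/2500) = 1/10 ✓

α = 1/10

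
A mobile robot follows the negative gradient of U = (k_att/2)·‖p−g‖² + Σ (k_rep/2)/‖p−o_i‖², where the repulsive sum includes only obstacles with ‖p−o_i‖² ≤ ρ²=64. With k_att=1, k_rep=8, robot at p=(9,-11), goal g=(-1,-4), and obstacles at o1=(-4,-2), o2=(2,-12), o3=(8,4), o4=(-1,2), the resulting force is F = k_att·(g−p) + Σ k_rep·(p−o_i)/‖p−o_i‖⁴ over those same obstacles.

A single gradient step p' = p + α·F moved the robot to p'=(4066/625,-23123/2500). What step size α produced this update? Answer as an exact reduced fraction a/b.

F_att = 1·(g−p) = 1·(-10,7) = (-10.0000,7.0000)
o1: d²=250 > ρ²=64 → inactive
o2: d²=50 ≤ ρ²=64; F_rep = 8·(7,1)/50² = (0.0224,0.0032)
o3: d²=226 > ρ²=64 → inactive
o4: d²=269 > ρ²=64 → inactive
F = F_att + ΣF_rep = (-9.9776,7.0032)
Δp = p'−p = (-2.4944,1.7508); α = Δx/Fx = (-1559/625) / (-6236/625) = 1/4
check: Δy/Fy = (4377/2500) / (4377/625) = 1/4 ✓

α = 1/4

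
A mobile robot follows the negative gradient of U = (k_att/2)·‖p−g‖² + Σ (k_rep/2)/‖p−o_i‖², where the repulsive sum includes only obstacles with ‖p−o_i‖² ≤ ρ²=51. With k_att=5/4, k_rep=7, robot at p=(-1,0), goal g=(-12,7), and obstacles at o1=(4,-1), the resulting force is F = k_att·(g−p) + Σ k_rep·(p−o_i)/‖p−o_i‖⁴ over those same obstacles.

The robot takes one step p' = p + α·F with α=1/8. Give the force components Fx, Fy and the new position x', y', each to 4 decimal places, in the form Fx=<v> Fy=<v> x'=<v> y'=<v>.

Fx=-13.8018 Fy=8.7604 x'=-2.7252 y'=1.0950

F_att = 5/4·(g−p) = 5/4·(-11,7) = (-13.7500,8.7500)
o1: d²=26 ≤ ρ²=51; F_rep = 7·(-5,1)/26² = (-0.0518,0.0104)
F = F_att + ΣF_rep = (-13.8018,8.7604)
p' = p + 1/8·F = (-2.7252,1.0950)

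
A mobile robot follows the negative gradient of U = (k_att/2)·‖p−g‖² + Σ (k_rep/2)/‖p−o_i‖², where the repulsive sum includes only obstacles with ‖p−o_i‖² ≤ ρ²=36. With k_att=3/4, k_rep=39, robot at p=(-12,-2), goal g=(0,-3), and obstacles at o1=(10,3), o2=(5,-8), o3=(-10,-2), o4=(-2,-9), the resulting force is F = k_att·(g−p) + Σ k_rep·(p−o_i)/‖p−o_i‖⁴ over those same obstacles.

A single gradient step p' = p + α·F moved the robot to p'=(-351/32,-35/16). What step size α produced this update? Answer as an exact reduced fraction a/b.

F_att = 3/4·(g−p) = 3/4·(12,-1) = (9.0000,-0.7500)
o1: d²=509 > ρ²=36 → inactive
o2: d²=325 > ρ²=36 → inactive
o3: d²=4 ≤ ρ²=36; F_rep = 39·(-2,0)/4² = (-4.8750,0.0000)
o4: d²=149 > ρ²=36 → inactive
F = F_att + ΣF_rep = (4.1250,-0.7500)
Δp = p'−p = (1.0312,-0.1875); α = Δx/Fx = (33/32) / (33/8) = 1/4
check: Δy/Fy = (-3/16) / (-3/4) = 1/4 ✓

α = 1/4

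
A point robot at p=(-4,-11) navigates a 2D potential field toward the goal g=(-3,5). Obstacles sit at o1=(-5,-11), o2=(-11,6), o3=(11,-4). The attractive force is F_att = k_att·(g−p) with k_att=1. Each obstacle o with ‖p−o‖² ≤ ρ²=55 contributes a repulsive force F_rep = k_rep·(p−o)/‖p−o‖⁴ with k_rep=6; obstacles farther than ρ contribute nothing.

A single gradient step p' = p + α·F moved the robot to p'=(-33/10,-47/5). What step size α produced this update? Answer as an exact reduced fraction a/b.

α = 1/10

F_att = 1·(g−p) = 1·(1,16) = (1.0000,16.0000)
o1: d²=1 ≤ ρ²=55; F_rep = 6·(1,0)/1² = (6.0000,0.0000)
o2: d²=338 > ρ²=55 → inactive
o3: d²=274 > ρ²=55 → inactive
F = F_att + ΣF_rep = (7.0000,16.0000)
Δp = p'−p = (0.7000,1.6000); α = Δx/Fx = (7/10) / (7) = 1/10
check: Δy/Fy = (8/5) / (16) = 1/10 ✓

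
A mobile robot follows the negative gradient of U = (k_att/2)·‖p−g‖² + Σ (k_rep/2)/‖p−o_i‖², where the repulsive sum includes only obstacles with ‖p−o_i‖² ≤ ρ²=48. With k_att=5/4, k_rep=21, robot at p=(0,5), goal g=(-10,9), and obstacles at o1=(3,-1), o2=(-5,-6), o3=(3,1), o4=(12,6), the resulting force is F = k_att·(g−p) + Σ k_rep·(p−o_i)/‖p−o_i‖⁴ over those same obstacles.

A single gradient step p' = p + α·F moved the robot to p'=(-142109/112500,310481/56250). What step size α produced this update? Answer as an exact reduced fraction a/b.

F_att = 5/4·(g−p) = 5/4·(-10,4) = (-12.5000,5.0000)
o1: d²=45 ≤ ρ²=48; F_rep = 21·(-3,6)/45² = (-0.0311,0.0622)
o2: d²=146 > ρ²=48 → inactive
o3: d²=25 ≤ ρ²=48; F_rep = 21·(-3,4)/25² = (-0.1008,0.1344)
o4: d²=145 > ρ²=48 → inactive
F = F_att + ΣF_rep = (-12.6319,5.1966)
Δp = p'−p = (-1.2632,0.5197); α = Δx/Fx = (-142109/112500) / (-142109/11250) = 1/10
check: Δy/Fy = (29231/56250) / (29231/5625) = 1/10 ✓

α = 1/10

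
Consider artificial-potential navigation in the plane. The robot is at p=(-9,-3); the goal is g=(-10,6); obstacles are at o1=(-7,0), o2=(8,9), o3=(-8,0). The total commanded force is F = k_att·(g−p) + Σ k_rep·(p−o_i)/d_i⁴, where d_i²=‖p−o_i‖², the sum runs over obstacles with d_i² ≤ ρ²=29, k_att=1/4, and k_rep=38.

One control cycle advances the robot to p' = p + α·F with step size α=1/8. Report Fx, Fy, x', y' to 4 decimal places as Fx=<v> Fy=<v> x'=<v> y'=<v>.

F_att = 1/4·(g−p) = 1/4·(-1,9) = (-0.2500,2.2500)
o1: d²=13 ≤ ρ²=29; F_rep = 38·(-2,-3)/13² = (-0.4497,-0.6746)
o2: d²=433 > ρ²=29 → inactive
o3: d²=10 ≤ ρ²=29; F_rep = 38·(-1,-3)/10² = (-0.3800,-1.1400)
F = F_att + ΣF_rep = (-1.0797,0.4354)
p' = p + 1/8·F = (-9.1350,-2.9456)

Fx=-1.0797 Fy=0.4354 x'=-9.1350 y'=-2.9456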